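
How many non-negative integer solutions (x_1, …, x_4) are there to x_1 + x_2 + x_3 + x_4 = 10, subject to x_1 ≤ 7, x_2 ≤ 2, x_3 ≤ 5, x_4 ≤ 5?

94

Without the upper bounds there are C(13,3) = 286 ways to split 10 among 4 variables.
Subtract solutions that violate a single cap (substitute x_i' = x_i − (cap_i+1)): x_1 ≥ 8 gives C(5,3) = 10; x_2 ≥ 3 gives C(10,3) = 120; x_3 ≥ 6 gives C(7,3) = 35; x_4 ≥ 6 gives C(7,3) = 35. Together 200.
Add back pairs where two caps are both exceeded: 0 + 0 + 0 + 4 + 4 + 0 = 8.
By inclusion–exclusion the count is 286 − 200 + 8 = 94.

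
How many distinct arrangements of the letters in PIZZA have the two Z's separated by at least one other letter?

Total arrangements of PIZZA: 5!/(2!) = 60.
Arrangements with the Z's together: treat ZZ as one letter, giving (4)! = 24.
Subtracting, 60 − 24 = 36 arrangements keep the Z's apart.

36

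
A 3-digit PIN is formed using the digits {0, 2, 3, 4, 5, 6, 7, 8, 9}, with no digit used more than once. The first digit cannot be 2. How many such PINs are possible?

The first digit has 9−1 = 8 choices (anything except 2).
The remaining 2 digits are filled from the other 8 symbols without repetition: 8 × 7 = 56.
Total: 8 × 56 = 448.

448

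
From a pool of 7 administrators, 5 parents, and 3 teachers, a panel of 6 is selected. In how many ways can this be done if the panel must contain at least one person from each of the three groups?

3850

With no constraint there are C(15,6) = 5005 possible selections.
Subtract selections that omit an entire group: no administrators → C(8,6) = 28; no parents → C(10,6) = 210; no teachers → C(12,6) = 924.
Add back selections omitting two groups (i.e. drawn from a single group): C(7,6) + C(5,6) + C(3,6) = 7.
By inclusion–exclusion: 5005 − 1162 + 7 = 3850.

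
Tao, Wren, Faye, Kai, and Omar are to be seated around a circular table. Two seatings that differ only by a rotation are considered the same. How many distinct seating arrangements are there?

24

Around a circle, 5 distinct people have 5!/5 = (4)! = 24 rotationally distinct seatings.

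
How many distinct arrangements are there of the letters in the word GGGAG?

5

GGGAG has 5 letters with G appearing 4 times.
So there are 5! / (4!) = 5 distinguishable arrangements.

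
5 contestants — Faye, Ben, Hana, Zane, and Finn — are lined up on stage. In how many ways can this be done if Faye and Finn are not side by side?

There are 5! = 120 arrangements in all. If Faye and Finn are adjacent, merging them into one block gives 2·(4)! = 48 arrangements.
Complementary counting: 120 − 48 = 72.

72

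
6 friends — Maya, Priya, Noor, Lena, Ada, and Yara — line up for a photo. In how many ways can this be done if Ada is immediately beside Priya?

Place the 4 others and the Ada-Priya pair as 5 objects in a line; the pair has 2 internal arrangements.
So the count is 2·(5)! = 240.

240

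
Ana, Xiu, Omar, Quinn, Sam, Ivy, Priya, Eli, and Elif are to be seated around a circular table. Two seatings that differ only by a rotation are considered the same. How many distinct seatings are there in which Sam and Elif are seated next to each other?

Glue Sam and Elif into a block (2 internal orders). Seating 8 units around a circle gives (7)! arrangements.
So 2 × (7)! = 2 × 5040 = 10080.

10080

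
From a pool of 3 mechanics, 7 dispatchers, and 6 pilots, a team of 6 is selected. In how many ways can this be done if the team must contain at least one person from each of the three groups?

Unrestricted: C(16,6) = 8008 ways to pick any 6 of the 16.
Subtract selections that omit an entire group: no mechanics → C(13,6) = 1716; no dispatchers → C(9,6) = 84; no pilots → C(10,6) = 210.
Add back selections omitting two groups (i.e. drawn from a single group): C(3,6) + C(7,6) + C(6,6) = 8.
By inclusion–exclusion: 8008 − 2010 + 8 = 6006.

6006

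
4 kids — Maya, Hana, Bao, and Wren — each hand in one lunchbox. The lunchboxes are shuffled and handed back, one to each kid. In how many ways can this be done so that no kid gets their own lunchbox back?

9

Count assignments avoiding every fixed point. For any j of the 4 kids fixed to their own lunchbox, the other 4−j can be arranged in (4−j)! ways.
By inclusion–exclusion this is Σ_{j=0}^{4} (−1)^j C(4,j)·(4−j)!.
Computing: 24 − 24 + 12 − 4 + 1 = 9.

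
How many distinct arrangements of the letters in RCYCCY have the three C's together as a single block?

12

Treat the 3 copies of C as a single block. The multiset to arrange is then {CCC, R, Y, Y}, 4 items in all.
That gives (4)!/(2!) = 12 arrangements.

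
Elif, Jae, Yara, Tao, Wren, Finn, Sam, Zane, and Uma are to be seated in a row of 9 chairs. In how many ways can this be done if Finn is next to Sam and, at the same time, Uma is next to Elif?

20160

Treat {Finn,Sam} as one block (2 orders) and {Uma,Elif} as another (2 orders).
That leaves 7 units to arrange: 2 × 2 × 7! = 4 × 5040 = 20160.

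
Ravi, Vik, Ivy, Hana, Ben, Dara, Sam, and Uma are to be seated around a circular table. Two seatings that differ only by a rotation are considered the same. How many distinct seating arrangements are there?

Fix one person's seat to break rotational symmetry; the remaining 7 people can be arranged in (7)! = 5040 ways.

5040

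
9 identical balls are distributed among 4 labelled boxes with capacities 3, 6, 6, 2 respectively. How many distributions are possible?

Ignoring the caps, the number of non-negative solutions to x_1+…+x_4 = 9 is C(12,3) = 220.
Subtract solutions that violate a single cap (substitute x_i' = x_i − (cap_i+1)): x_1 ≥ 4 gives C(8,3) = 56; x_2 ≥ 7 gives C(5,3) = 10; x_3 ≥ 7 gives C(5,3) = 10; x_4 ≥ 3 gives C(9,3) = 84. Together 160.
Add back pairs where two caps are both exceeded: 0 + 0 + 10 + 0 + 0 + 0 = 10.
By inclusion–exclusion the count is 220 − 160 + 10 = 70.

70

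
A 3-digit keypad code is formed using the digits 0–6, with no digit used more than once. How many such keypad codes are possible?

210

With no repetition, fill the 3 digits in order: 7 choices, then 6, down to 5.
7 × 6 × 5 = 210.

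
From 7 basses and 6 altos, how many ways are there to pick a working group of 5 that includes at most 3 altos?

1176

Split by how many altos are chosen (0 through 3).
Sum: C(6,0)·C(7,5) + C(6,1)·C(7,4) + C(6,2)·C(7,3) + C(6,3)·C(7,2) = 21 + 210 + 525 + 420 = 1176.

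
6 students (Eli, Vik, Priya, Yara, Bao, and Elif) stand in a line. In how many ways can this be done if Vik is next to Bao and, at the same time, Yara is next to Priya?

96

Treat {Vik,Bao} as one block (2 orders) and {Yara,Priya} as another (2 orders).
That leaves 4 units to arrange: 2 × 2 × 4! = 4 × 24 = 96.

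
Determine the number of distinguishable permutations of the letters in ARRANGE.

1260

Letter multiplicities in ARRANGE: A×2, E×1, G×1, N×1, R×2.
So there are 7! / (2!·2!) = 1260 distinguishable arrangements.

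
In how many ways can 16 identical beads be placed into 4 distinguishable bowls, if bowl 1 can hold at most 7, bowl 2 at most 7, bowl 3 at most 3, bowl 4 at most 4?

By stars and bars, unrestricted non-negative solutions to x_1+…+x_4 = 16 number C(16+3,3) = 969.
Subtract solutions that violate a single cap (substitute x_i' = x_i − (cap_i+1)): x_1 ≥ 8 gives C(11,3) = 165; x_2 ≥ 8 gives C(11,3) = 165; x_3 ≥ 4 gives C(15,3) = 455; x_4 ≥ 5 gives C(14,3) = 364. Together 1149.
Add back pairs where two caps are both exceeded: 1 + 35 + 20 + 35 + 20 + 120 = 231.
By inclusion–exclusion the count is 969 − 1149 + 231 = 51.

51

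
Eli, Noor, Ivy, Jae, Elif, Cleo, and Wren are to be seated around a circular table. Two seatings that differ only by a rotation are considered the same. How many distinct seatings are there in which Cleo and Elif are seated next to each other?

240

Treat {Cleo, Elif} as one unit (2 internal orders) and seat the resulting 6 units around the table: (5)! circular arrangements.
So 2 × (5)! = 2 × 120 = 240.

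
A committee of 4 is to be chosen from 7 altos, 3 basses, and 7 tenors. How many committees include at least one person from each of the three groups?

1029

Unrestricted: C(17,4) = 2380 ways to pick any 4 of the 17.
Selections missing a whole group: no altos → C(10,4) = 210; no basses → C(14,4) = 1001; no tenors → C(10,4) = 210.
Add back selections omitting two groups (i.e. drawn from a single group): C(7,4) + C(3,4) + C(7,4) = 70.
By inclusion–exclusion: 2380 − 1421 + 70 = 1029.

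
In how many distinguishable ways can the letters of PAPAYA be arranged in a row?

The 6 letters of PAPAYA have repeats: A appearing 3 times and P appearing twice.
So there are 6! / (3!·2!) = 60 distinguishable arrangements.

60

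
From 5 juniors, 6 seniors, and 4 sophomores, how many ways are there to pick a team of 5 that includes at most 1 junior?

Split by how many juniors are chosen (0 through 1).
Sum: C(5,0)·C(10,5) + C(5,1)·C(10,4) = 252 + 1050 = 1302.

1302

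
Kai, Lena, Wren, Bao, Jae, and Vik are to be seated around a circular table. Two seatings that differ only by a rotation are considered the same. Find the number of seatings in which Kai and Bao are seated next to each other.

Glue Kai and Bao into a block (2 internal orders). Seating 5 units around a circle gives (4)! arrangements.
So 2 × (4)! = 2 × 24 = 48.

48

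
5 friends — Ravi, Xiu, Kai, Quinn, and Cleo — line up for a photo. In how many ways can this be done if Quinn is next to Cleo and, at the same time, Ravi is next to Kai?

Treat {Quinn,Cleo} as one block (2 orders) and {Ravi,Kai} as another (2 orders).
That leaves 3 units to arrange: 2 × 2 × 3! = 4 × 6 = 24.

24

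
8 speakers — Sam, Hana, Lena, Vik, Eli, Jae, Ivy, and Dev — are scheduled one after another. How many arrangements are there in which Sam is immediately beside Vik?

10080

Place the 6 others and the Sam-Vik pair as 7 objects in a line; the pair has 2 internal arrangements.
So the count is 2·(7)! = 10080.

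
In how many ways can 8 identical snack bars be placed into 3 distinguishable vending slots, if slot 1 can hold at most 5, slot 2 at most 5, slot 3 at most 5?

27

Without the upper bounds there are C(10,2) = 45 ways to split 8 among 3 vending slots.
Subtract solutions that violate a single cap (substitute x_i' = x_i − (cap_i+1)): x_1 ≥ 6 gives C(4,2) = 6; x_2 ≥ 6 gives C(4,2) = 6; x_3 ≥ 6 gives C(4,2) = 6. Together 18.
No two caps can be exceeded simultaneously, so the pair terms are all 0.
By inclusion–exclusion the count is 45 − 18 + 0 = 27.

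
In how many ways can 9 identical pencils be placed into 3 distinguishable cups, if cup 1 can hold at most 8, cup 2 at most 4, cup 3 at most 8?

38

By stars and bars, unrestricted non-negative solutions to x_1+…+x_3 = 9 number C(9+2,2) = 55.
Subtract solutions that violate a single cap (substitute x_i' = x_i − (cap_i+1)): x_1 ≥ 9 gives C(2,2) = 1; x_2 ≥ 5 gives C(6,2) = 15; x_3 ≥ 9 gives C(2,2) = 1. Together 17.
No two caps can be exceeded simultaneously, so the pair terms are all 0.
By inclusion–exclusion the count is 55 − 17 + 0 = 38.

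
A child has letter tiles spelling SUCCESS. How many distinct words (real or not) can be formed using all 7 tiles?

The 7 letters of SUCCESS have repeats: C appearing twice and S appearing 3 times.
So there are 7! / (3!·2!) = 420 distinguishable arrangements.

420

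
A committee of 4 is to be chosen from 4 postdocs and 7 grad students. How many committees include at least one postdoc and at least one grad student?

294

With no constraint there are C(11,4) = 330 possible selections.
Selections missing a whole group: no postdocs → C(7,4) = 35; no grad students → C(4,4) = 1.
Both groups omitted at once is impossible, so 330 − 36 = 294.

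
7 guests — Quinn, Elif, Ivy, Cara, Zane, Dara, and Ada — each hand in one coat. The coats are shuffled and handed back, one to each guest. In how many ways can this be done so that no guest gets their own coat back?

Let Aᵢ be the assignments in which guest i gets their own coat. We want the size of the complement of A₁∪…∪A_7.
By inclusion–exclusion this is Σ_{j=0}^{7} (−1)^j C(7,j)·(7−j)!.
Computing: 5040 − 5040 + 2520 − 840 + 210 − 42 + 7 − 1 = 1854.

1854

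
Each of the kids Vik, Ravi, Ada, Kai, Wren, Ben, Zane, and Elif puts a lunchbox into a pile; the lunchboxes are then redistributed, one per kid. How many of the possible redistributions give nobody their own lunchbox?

14833

Count assignments avoiding every fixed point. For any j of the 8 kids fixed to their own lunchbox, the other 8−j can be arranged in (8−j)! ways.
By inclusion–exclusion this is Σ_{j=0}^{8} (−1)^j C(8,j)·(8−j)!.
Computing: 40320 − 40320 + 20160 − 6720 + 1680 − 336 + 56 − 8 + 1 = 14833.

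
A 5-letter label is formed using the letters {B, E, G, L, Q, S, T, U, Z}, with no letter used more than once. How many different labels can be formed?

With no repetition, fill the 5 letters in order: 9 choices, then 8, down to 5.
That product is 9 × 8 × 7 × 6 × 5 = 15120.

15120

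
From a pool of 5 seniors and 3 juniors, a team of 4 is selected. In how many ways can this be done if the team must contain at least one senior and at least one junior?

65

Total 4-person selections from all 8: C(8,4) = 70.
Subtract selections that omit an entire group: no seniors → C(3,4) = 0; no juniors → C(5,4) = 5.
Both groups omitted at once is impossible, so 70 − 5 = 65.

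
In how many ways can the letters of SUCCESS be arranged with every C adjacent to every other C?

120

Treat the 2 copies of C as a single block. The multiset to arrange is then {CC, E, S, S, S, U}, 6 items in all.
That gives (6)!/(3!) = 120 arrangements.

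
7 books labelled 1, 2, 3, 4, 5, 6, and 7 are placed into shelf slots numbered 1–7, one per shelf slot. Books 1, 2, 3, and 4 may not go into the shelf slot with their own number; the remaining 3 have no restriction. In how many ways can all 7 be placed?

Let Aᵢ (for 1 ≤ i ≤ 4) be the placements that put book i in its forbidden shelf slot. Any j of these fix j positions, leaving (7−j)! ways to fill the rest, and there are C(4,j) ways to pick which j.
By inclusion–exclusion, the number of valid placements is Σ_{j=0}^{4} (−1)^j C(4,j)·(7−j)!.
Computing: 5040 − 2880 + 720 − 96 + 6 = 2790.

2790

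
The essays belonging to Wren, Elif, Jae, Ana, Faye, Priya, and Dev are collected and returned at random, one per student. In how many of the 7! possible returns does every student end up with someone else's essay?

1854

Let Aᵢ be the assignments in which student i gets their own essay. We want the size of the complement of A₁∪…∪A_7.
By inclusion–exclusion this is Σ_{j=0}^{7} (−1)^j C(7,j)·(7−j)!.
Computing: 5040 − 5040 + 2520 − 840 + 210 − 42 + 7 − 1 = 1854.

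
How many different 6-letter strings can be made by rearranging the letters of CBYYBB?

60

Letter multiplicities in CBYYBB: B×3, C×1, Y×2.
The number of distinct arrangements is 6!/(3!·2!) = 720/12 = 60.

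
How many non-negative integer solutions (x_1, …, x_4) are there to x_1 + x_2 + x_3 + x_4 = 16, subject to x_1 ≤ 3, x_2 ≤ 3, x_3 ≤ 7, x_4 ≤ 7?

By stars and bars, unrestricted non-negative solutions to x_1+…+x_4 = 16 number C(16+3,3) = 969.
Subtract solutions that violate a single cap (substitute x_i' = x_i − (cap_i+1)): x_1 ≥ 4 gives C(15,3) = 455; x_2 ≥ 4 gives C(15,3) = 455; x_3 ≥ 8 gives C(11,3) = 165; x_4 ≥ 8 gives C(11,3) = 165. Together 1240.
Add back pairs where two caps are both exceeded: 165 + 35 + 35 + 35 + 35 + 1 = 306.
Subtract triples: 1 + 1 + 0 + 0 = 2.
By inclusion–exclusion the count is 969 − 1240 + 306 − 2 = 33.

33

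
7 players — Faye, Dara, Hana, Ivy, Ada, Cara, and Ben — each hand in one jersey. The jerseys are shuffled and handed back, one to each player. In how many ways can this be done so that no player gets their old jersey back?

1854

Count assignments avoiding every fixed point. For any j of the 7 players fixed to their old jersey, the other 7−j can be arranged in (7−j)! ways.
By inclusion–exclusion this is Σ_{j=0}^{7} (−1)^j C(7,j)·(7−j)!.
Computing: 5040 − 5040 + 2520 − 840 + 210 − 42 + 7 − 1 = 1854.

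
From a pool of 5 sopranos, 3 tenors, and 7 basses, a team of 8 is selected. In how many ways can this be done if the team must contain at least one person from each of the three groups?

Unrestricted: C(15,8) = 6435 ways to pick any 8 of the 15.
Subtract selections that omit an entire group: no sopranos → C(10,8) = 45; no tenors → C(12,8) = 495; no basses → C(8,8) = 1.
Add back selections omitting two groups (i.e. drawn from a single group): C(5,8) + C(3,8) + C(7,8) = 0.
By inclusion–exclusion: 6435 − 541 + 0 = 5894.

5894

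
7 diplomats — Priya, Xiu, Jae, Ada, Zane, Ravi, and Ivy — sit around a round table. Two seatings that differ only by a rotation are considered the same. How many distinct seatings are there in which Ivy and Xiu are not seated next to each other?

480

All circular seatings of 7 people number (6)! = 720.
Those with Ivy next to Xiu: fuse the pair into one unit and seat 6 units around a circle — 2·(5)! = 240.
Subtracting, 720 − 240 = 480.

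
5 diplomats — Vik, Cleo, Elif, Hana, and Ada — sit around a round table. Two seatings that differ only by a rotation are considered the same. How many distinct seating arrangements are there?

24

Seat Vik anywhere (absorbing the rotational symmetry), then permute the other 4: (4)! = 24.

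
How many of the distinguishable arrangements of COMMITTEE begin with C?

With the first slot taken by C, it remains to arrange the other 8 letters (OMMITTEE).
Those 8 letters have E appearing twice, M appearing twice, and T appearing twice, giving (8)!/(2!·2!·2!) = 5040.

5040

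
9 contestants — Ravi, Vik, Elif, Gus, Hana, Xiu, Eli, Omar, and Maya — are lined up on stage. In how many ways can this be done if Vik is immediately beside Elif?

80640

Place the 7 others and the Vik-Elif pair as 8 objects in a line; the pair has 2 internal arrangements.
That gives 2 × 8! = 2 × 40320 = 80640.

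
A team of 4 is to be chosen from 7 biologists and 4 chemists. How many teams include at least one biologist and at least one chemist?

Total 4-person selections from all 11: C(11,4) = 330.
Selections missing a whole group: no biologists → C(4,4) = 1; no chemists → C(7,4) = 35.
Both groups omitted at once is impossible, so 330 − 36 = 294.

294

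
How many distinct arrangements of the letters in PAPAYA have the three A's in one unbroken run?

Treat the 3 copies of A as a single block. The multiset to arrange is then {AAA, P, P, Y}, 4 items in all.
That gives (4)!/(2!) = 12 arrangements.

12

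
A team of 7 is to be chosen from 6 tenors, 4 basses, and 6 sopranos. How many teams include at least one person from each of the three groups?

10408

With no constraint there are C(16,7) = 11440 possible selections.
Subtract selections that omit an entire group: no tenors → C(10,7) = 120; no basses → C(12,7) = 792; no sopranos → C(10,7) = 120.
Add back selections omitting two groups (i.e. drawn from a single group): C(6,7) + C(4,7) + C(6,7) = 0.
By inclusion–exclusion: 11440 − 1032 + 0 = 10408.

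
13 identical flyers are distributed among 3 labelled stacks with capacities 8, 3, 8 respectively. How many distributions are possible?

Ignoring the caps, the number of non-negative solutions to x_1+…+x_3 = 13 is C(15,2) = 105.
Subtract solutions that violate a single cap (substitute x_i' = x_i − (cap_i+1)): x_1 ≥ 9 gives C(6,2) = 15; x_2 ≥ 4 gives C(11,2) = 55; x_3 ≥ 9 gives C(6,2) = 15. Together 85.
Add back pairs where two caps are both exceeded: 1 + 0 + 1 = 2.
By inclusion–exclusion the count is 105 − 85 + 2 = 22.

22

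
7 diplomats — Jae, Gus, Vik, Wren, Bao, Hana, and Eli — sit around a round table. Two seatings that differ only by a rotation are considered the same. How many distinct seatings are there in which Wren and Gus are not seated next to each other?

Without the restriction there are (6)! = 720 seatings.
Those with Wren next to Gus: fuse the pair into one unit and seat 6 units around a circle — 2·(5)! = 240.
Subtracting, 720 − 240 = 480.

480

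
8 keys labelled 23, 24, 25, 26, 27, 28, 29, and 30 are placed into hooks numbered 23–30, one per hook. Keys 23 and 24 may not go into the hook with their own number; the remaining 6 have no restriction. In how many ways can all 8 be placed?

Let Aᵢ (for i ∈ {23, 24}) be the placements that put key i in its forbidden hook. Any j of these fix j positions, leaving (8−j)! ways to fill the rest, and there are C(2,j) ways to pick which j.
By inclusion–exclusion, the number of valid placements is Σ_{j=0}^{2} (−1)^j C(2,j)·(8−j)!.
Computing: 40320 − 10080 + 720 = 30960.

30960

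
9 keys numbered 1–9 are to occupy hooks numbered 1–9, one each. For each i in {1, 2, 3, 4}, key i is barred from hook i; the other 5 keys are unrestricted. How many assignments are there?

229080

Let Aᵢ (for 1 ≤ i ≤ 4) be the placements that put key i in its forbidden hook. Any j of these fix j positions, leaving (9−j)! ways to fill the rest, and there are C(4,j) ways to pick which j.
By inclusion–exclusion, the number of valid placements is Σ_{j=0}^{4} (−1)^j C(4,j)·(9−j)!.
Computing: 362880 − 161280 + 30240 − 2880 + 120 = 229080.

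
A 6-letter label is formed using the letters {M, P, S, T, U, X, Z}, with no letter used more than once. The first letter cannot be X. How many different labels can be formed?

The first letter has 7−1 = 6 choices (anything except X).
The remaining 5 letters are filled from the other 6 symbols without repetition: 6 × 5 × 4 × 3 × 2 = 720.
Total: 6 × 720 = 4320.

4320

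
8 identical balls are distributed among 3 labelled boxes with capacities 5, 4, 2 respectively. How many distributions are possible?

9

Without the upper bounds there are C(10,2) = 45 ways to split 8 among 3 boxes.
Subtract solutions that violate a single cap (substitute x_i' = x_i − (cap_i+1)): x_1 ≥ 6 gives C(4,2) = 6; x_2 ≥ 5 gives C(5,2) = 10; x_3 ≥ 3 gives C(7,2) = 21. Together 37.
Add back pairs where two caps are both exceeded: 0 + 0 + 1 = 1.
By inclusion–exclusion the count is 45 − 37 + 1 = 9.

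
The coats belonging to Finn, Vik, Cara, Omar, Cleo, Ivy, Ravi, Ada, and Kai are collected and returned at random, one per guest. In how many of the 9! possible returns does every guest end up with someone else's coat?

133496

This is the derangement count D_9: permutations of 9 items with no fixed point.
By inclusion–exclusion this is Σ_{j=0}^{9} (−1)^j C(9,j)·(9−j)!.
Computing: 362880 − 362880 + 181440 − 60480 + 15120 − 3024 + 504 − 72 + 9 − 1 = 133496.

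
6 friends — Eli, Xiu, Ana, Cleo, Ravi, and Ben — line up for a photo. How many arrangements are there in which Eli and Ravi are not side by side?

480

Of the 6! = 720 arrangements, those with Eli and Ravi adjacent number 2 × 5! = 240 (treat the pair as a block with 2 internal orders).
So 720 − 240 = 480 arrangements keep them apart.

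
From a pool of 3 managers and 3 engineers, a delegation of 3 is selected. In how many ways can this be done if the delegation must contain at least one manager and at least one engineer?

Total 3-person selections from all 6: C(6,3) = 20.
Subtract selections that omit an entire group: no managers → C(3,3) = 1; no engineers → C(3,3) = 1.
Both groups omitted at once is impossible, so 20 − 2 = 18.

18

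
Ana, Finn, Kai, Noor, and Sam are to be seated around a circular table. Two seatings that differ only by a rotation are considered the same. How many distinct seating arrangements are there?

24

Around a circle, 5 distinct people have 5!/5 = (4)! = 24 rotationally distinct seatings.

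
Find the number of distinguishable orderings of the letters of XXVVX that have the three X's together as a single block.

3

Treat the 3 copies of X as a single block. The multiset to arrange is then {XXX, V, V}, 3 items in all.
That gives (3)!/(2!) = 3 arrangements.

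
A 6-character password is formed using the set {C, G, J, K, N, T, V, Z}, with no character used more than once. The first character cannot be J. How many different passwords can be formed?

The first character has 8−1 = 7 choices (anything except J).
The remaining 5 characters are filled from the other 7 symbols without repetition: 7 × 6 × 5 × 4 × 3 = 2520.
Total: 7 × 2520 = 17640.

17640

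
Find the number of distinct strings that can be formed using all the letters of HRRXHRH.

The 7 letters of HRRXHRH have repeats: H appearing 3 times and R appearing 3 times.
The number of distinct arrangements is 7!/(3!·3!) = 5040/36 = 140.

140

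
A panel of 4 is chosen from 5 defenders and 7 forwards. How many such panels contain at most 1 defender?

210

Split by how many defenders are chosen (0 through 1).
Sum: C(5,0)·C(7,4) + C(5,1)·C(7,3) = 35 + 175 = 210.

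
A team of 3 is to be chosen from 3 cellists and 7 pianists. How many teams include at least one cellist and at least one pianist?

84

Unrestricted: C(10,3) = 120 ways to pick any 3 of the 10.
Selections missing a whole group: no cellists → C(7,3) = 35; no pianists → C(3,3) = 1.
Both groups omitted at once is impossible, so 120 − 36 = 84.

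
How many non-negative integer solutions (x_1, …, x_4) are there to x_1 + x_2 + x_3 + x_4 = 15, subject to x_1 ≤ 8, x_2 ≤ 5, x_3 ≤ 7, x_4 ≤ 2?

81

Without the upper bounds there are C(18,3) = 816 ways to split 15 among 4 variables.
Subtract solutions that violate a single cap (substitute x_i' = x_i − (cap_i+1)): x_1 ≥ 9 gives C(9,3) = 84; x_2 ≥ 6 gives C(12,3) = 220; x_3 ≥ 8 gives C(10,3) = 120; x_4 ≥ 3 gives C(15,3) = 455. Together 879.
Add back pairs where two caps are both exceeded: 1 + 0 + 20 + 4 + 84 + 35 = 144.
By inclusion–exclusion the count is 816 − 879 + 144 = 81.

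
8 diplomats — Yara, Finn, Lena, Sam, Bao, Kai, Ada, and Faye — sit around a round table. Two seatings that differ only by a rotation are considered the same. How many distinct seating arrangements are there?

5040

Around a circle, 8 distinct people have 8!/8 = (7)! = 5040 rotationally distinct seatings.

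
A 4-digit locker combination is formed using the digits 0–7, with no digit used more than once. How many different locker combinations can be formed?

1680

With no repetition, fill the 4 digits in order: 8 choices, then 7, down to 5.
8 × 7 × 6 × 5 = 1680.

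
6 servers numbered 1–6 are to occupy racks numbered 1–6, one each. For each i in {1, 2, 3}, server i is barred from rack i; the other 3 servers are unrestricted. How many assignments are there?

Let Aᵢ (for i ∈ {1, 2, 3}) be the placements that put server i in its forbidden rack. Any j of these fix j positions, leaving (6−j)! ways to fill the rest, and there are C(3,j) ways to pick which j.
By inclusion–exclusion, the number of valid placements is Σ_{j=0}^{3} (−1)^j C(3,j)·(6−j)!.
Computing: 720 − 360 + 72 − 6 = 426.

426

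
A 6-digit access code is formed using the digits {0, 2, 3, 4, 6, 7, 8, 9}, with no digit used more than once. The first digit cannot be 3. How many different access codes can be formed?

The first digit has 8−1 = 7 choices (anything except 3).
The remaining 5 digits are filled from the other 7 symbols without repetition: 7 × 6 × 5 × 4 × 3 = 2520.
Total: 7 × 2520 = 17640.

17640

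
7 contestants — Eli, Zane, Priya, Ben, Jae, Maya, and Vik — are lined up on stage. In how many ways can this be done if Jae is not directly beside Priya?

Of the 7! = 5040 arrangements, those with Jae and Priya adjacent number 2 × 6! = 1440 (treat the pair as a block with 2 internal orders).
So 5040 − 1440 = 3600 arrangements keep them apart.

3600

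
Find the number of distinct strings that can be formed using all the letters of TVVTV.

10

Letter multiplicities in TVVTV: T×2, V×3.
Dividing 5! = 120 by 3!·2! = 12 for the repeated letters gives 10.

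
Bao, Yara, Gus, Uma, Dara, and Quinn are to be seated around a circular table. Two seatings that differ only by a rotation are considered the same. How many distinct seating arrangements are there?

120

Around a circle, 6 distinct people have 6!/6 = (5)! = 120 rotationally distinct seatings.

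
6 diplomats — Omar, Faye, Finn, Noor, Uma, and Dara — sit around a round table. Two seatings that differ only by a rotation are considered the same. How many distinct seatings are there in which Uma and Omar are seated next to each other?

48

Glue Uma and Omar into a block (2 internal orders). Seating 5 units around a circle gives (4)! arrangements.
So 2 × (4)! = 2 × 24 = 48.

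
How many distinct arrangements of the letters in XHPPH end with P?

12

With the last slot taken by P, it remains to arrange the other 4 letters (XHPH).
Those 4 letters have H appearing twice, giving (4)!/(2!) = 12.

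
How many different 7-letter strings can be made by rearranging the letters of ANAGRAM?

Letter multiplicities in ANAGRAM: A×3, G×1, M×1, N×1, R×1.
The number of distinct arrangements is 7!/(3!) = 5040/6 = 840.

840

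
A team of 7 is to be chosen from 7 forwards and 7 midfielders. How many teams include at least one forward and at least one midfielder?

With no constraint there are C(14,7) = 3432 possible selections.
Subtract selections that omit an entire group: no forwards → C(7,7) = 1; no midfielders → C(7,7) = 1.
Both groups omitted at once is impossible, so 3432 − 2 = 3430.

3430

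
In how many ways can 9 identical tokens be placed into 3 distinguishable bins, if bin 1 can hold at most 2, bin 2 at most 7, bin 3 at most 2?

6

Ignoring the caps, the number of non-negative solutions to x_1+…+x_3 = 9 is C(11,2) = 55.
Subtract solutions that violate a single cap (substitute x_i' = x_i − (cap_i+1)): x_1 ≥ 3 gives C(8,2) = 28; x_2 ≥ 8 gives C(3,2) = 3; x_3 ≥ 3 gives C(8,2) = 28. Together 59.
Add back pairs where two caps are both exceeded: 0 + 10 + 0 = 10.
By inclusion–exclusion the count is 55 − 59 + 10 = 6.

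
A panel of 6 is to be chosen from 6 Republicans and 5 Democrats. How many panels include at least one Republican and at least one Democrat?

461

With no constraint there are C(11,6) = 462 possible selections.
Subtract selections that omit an entire group: no Republicans → C(5,6) = 0; no Democrats → C(6,6) = 1.
Both groups omitted at once is impossible, so 462 − 1 = 461.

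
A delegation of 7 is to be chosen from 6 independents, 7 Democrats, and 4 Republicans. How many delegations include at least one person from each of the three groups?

17283

Total 7-person selections from all 17: C(17,7) = 19448.
Subtract selections that omit an entire group: no independents → C(11,7) = 330; no Democrats → C(10,7) = 120; no Republicans → C(13,7) = 1716.
Add back selections omitting two groups (i.e. drawn from a single group): C(6,7) + C(7,7) + C(4,7) = 1.
By inclusion–exclusion: 19448 − 2166 + 1 = 17283.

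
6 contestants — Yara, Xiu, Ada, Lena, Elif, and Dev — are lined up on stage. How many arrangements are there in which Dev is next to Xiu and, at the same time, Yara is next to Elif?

96

Treat {Dev,Xiu} as one block (2 orders) and {Yara,Elif} as another (2 orders).
That leaves 4 units to arrange: 2 × 2 × 4! = 4 × 24 = 96.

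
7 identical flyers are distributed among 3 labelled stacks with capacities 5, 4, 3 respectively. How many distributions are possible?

17

Without the upper bounds there are C(9,2) = 36 ways to split 7 among 3 stacks.
Subtract solutions that violate a single cap (substitute x_i' = x_i − (cap_i+1)): x_1 ≥ 6 gives C(3,2) = 3; x_2 ≥ 5 gives C(4,2) = 6; x_3 ≥ 4 gives C(5,2) = 10. Together 19.
No two caps can be exceeded simultaneously, so the pair terms are all 0.
By inclusion–exclusion the count is 36 − 19 + 0 = 17.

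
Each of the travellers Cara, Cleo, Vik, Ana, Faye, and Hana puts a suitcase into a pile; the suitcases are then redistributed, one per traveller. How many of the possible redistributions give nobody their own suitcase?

Count assignments avoiding every fixed point. For any j of the 6 travellers fixed to their own suitcase, the other 6−j can be arranged in (6−j)! ways.
By inclusion–exclusion this is Σ_{j=0}^{6} (−1)^j C(6,j)·(6−j)!.
Computing: 720 − 720 + 360 − 120 + 30 − 6 + 1 = 265.

265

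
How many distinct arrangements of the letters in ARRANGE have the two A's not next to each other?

Total arrangements of ARRANGE: 7!/(2!·2!) = 1260.
If the two A's are adjacent, glue them into one block, leaving 6 items to arrange: (6)!/(2!) = 360 ways.
Hence 1260 − 360 = 900.

900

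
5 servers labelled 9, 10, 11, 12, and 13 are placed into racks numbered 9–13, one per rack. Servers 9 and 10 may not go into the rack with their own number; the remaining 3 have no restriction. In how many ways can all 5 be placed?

Let Aᵢ (for i ∈ {9, 10}) be the placements that put server i in its forbidden rack. Any j of these fix j positions, leaving (5−j)! ways to fill the rest, and there are C(2,j) ways to pick which j.
By inclusion–exclusion, the number of valid placements is Σ_{j=0}^{2} (−1)^j C(2,j)·(5−j)!.
Computing: 120 − 48 + 6 = 78.

78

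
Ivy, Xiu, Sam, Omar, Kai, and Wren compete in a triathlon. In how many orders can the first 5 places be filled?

720

This is an ordered selection of 5 from 6: P(6,5).
That gives 6 × 5 × 4 × 3 × 2 = 720.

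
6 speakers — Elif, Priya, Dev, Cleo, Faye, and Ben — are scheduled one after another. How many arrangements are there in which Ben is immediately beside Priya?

240

Glue Ben and Priya into one block (2 internal orders), leaving 5 units to arrange in a row.
That gives 2 × 5! = 2 × 120 = 240.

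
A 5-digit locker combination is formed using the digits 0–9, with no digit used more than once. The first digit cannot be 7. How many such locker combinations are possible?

27216

The first digit has 10−1 = 9 choices (anything except 7).
The remaining 4 digits are filled from the other 9 symbols without repetition: 9 × 8 × 7 × 6 = 3024.
Total: 9 × 3024 = 27216.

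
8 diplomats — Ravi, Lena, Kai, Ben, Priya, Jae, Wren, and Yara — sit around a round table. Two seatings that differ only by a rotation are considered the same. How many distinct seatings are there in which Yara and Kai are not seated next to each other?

Without the restriction there are (7)! = 5040 seatings.
Seatings with Yara beside Kai: treat them as a block with 2 internal orders, giving 2 × (6)! = 1440.
Subtracting, 5040 − 1440 = 3600.

3600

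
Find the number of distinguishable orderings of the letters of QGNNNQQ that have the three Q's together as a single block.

Treat the 3 copies of Q as a single block. The multiset to arrange is then {QQQ, G, N, N, N}, 5 items in all.
That gives (5)!/(3!) = 20 arrangements.

20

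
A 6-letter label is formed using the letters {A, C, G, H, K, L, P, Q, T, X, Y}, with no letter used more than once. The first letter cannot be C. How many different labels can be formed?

302400

The first letter has 11−1 = 10 choices (anything except C).
The remaining 5 letters are filled from the other 10 symbols without repetition: 10 × 9 × 8 × 7 × 6 = 30240.
Total: 10 × 30240 = 302400.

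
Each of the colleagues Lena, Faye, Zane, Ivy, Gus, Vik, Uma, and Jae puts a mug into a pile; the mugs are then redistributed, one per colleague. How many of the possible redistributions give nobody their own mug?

Let Aᵢ be the assignments in which colleague i gets their own mug. We want the size of the complement of A₁∪…∪A_8.
By inclusion–exclusion this is Σ_{j=0}^{8} (−1)^j C(8,j)·(8−j)!.
Computing: 40320 − 40320 + 20160 − 6720 + 1680 − 336 + 56 − 8 + 1 = 14833.

14833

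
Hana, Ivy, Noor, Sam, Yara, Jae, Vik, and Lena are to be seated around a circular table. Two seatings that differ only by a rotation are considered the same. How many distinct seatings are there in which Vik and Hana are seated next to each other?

Treat {Vik, Hana} as one unit (2 internal orders) and seat the resulting 7 units around the table: (6)! circular arrangements.
So 2 × (6)! = 2 × 720 = 1440.

1440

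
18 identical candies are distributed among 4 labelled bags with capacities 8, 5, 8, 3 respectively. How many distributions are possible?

73

Ignoring the caps, the number of non-negative solutions to x_1+…+x_4 = 18 is C(21,3) = 1330.
Subtract solutions that violate a single cap (substitute x_i' = x_i − (cap_i+1)): x_1 ≥ 9 gives C(12,3) = 220; x_2 ≥ 6 gives C(15,3) = 455; x_3 ≥ 9 gives C(12,3) = 220; x_4 ≥ 4 gives C(17,3) = 680. Together 1575.
Add back pairs where two caps are both exceeded: 20 + 1 + 56 + 20 + 165 + 56 = 318.
By inclusion–exclusion the count is 1330 − 1575 + 318 = 73.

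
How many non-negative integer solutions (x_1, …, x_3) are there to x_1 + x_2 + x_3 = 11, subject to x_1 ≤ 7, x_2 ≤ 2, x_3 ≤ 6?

12

Ignoring the caps, the number of non-negative solutions to x_1+…+x_3 = 11 is C(13,2) = 78.
Subtract solutions that violate a single cap (substitute x_i' = x_i − (cap_i+1)): x_1 ≥ 8 gives C(5,2) = 10; x_2 ≥ 3 gives C(10,2) = 45; x_3 ≥ 7 gives C(6,2) = 15. Together 70.
Add back pairs where two caps are both exceeded: 1 + 0 + 3 = 4.
By inclusion–exclusion the count is 78 − 70 + 4 = 12.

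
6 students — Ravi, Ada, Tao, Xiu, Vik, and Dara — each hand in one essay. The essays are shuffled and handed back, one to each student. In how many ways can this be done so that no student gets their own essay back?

Let Aᵢ be the assignments in which student i gets their own essay. We want the size of the complement of A₁∪…∪A_6.
By inclusion–exclusion this is Σ_{j=0}^{6} (−1)^j C(6,j)·(6−j)!.
Computing: 720 − 720 + 360 − 120 + 30 − 6 + 1 = 265.

265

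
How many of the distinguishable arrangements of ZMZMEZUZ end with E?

With the last slot taken by E, it remains to arrange the other 7 letters (ZMZMZUZ).
Those 7 letters have M appearing twice and Z appearing 4 times, giving (7)!/(4!·2!) = 105.

105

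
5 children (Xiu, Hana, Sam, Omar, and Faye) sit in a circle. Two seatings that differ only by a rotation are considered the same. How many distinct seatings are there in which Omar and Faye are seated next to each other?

12

Treat {Omar, Faye} as one unit (2 internal orders) and seat the resulting 4 units around the table: (3)! circular arrangements.
So 2 × (3)! = 2 × 6 = 12.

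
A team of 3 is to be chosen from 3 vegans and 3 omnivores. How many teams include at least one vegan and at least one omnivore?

18

With no constraint there are C(6,3) = 20 possible selections.
Subtract selections that omit an entire group: no vegans → C(3,3) = 1; no omnivores → C(3,3) = 1.
Both groups omitted at once is impossible, so 20 − 2 = 18.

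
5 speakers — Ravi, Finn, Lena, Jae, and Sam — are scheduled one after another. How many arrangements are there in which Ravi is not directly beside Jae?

Of the 5! = 120 arrangements, those with Ravi and Jae adjacent number 2 × 4! = 48 (treat the pair as a block with 2 internal orders).
Complementary counting: 120 − 48 = 72.

72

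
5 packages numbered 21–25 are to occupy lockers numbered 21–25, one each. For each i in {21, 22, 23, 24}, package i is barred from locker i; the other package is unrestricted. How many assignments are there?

Let Aᵢ (for 21 ≤ i ≤ 24) be the placements that put package i in its forbidden locker. Any j of these fix j positions, leaving (5−j)! ways to fill the rest, and there are C(4,j) ways to pick which j.
By inclusion–exclusion, the number of valid placements is Σ_{j=0}^{4} (−1)^j C(4,j)·(5−j)!.
Computing: 120 − 96 + 36 − 8 + 1 = 53.

53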